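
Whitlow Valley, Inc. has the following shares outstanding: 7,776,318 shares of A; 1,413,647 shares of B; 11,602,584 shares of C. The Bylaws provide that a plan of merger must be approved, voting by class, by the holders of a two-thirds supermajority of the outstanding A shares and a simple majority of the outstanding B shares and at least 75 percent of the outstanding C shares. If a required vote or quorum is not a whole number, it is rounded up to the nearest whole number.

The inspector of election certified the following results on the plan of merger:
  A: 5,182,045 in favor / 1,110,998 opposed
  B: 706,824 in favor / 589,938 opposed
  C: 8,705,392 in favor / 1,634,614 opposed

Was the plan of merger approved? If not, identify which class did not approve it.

A: 2/3 of 7776318 = 5184212; 5,184,212 required, 5,182,045 in favor — not approved.
B: a majority of 1413647 is 706824; 706,824 required, 706,824 in favor — approved.
C: 3/4 of 11602584 = 8701938; 8,701,938 required, 8,705,392 in favor — approved.

Not approved — the A shares did not give the required vote.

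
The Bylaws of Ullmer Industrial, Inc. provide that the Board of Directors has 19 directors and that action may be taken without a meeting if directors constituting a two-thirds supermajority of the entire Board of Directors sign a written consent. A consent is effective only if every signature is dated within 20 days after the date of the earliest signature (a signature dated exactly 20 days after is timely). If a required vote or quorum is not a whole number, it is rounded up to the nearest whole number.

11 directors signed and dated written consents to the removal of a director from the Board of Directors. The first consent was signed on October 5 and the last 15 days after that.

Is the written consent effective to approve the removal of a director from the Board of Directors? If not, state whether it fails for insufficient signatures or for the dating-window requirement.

Signatures required: a two-thirds supermajority of 19 — 2/3 of 19 = 12.67, rounded up to 13, so 13 needed; 11 signed. Insufficient.
Dating window: the latest signature is 15 days after the earliest; the limit is 20 days. Within the window.

Not effective — insufficient signatures.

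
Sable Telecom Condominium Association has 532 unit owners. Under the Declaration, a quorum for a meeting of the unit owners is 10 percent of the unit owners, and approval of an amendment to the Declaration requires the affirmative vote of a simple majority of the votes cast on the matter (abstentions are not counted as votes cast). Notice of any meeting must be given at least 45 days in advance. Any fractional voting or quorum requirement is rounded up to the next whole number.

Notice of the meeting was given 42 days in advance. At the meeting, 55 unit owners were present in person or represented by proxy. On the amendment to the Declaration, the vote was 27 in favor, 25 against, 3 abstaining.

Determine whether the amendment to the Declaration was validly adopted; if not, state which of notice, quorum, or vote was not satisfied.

Notice: 42 days given; 45 required. Not satisfied.
Quorum: 10% of 532 = 53.20, rounded up to 54; 55 present. Satisfied.
Vote: requires a majority of the votes cast (55 − 3 abstaining = 52); a majority of 52 is 27, so 27 needed; 27 in favor. Satisfied.

Invalid — notice requirement not satisfied.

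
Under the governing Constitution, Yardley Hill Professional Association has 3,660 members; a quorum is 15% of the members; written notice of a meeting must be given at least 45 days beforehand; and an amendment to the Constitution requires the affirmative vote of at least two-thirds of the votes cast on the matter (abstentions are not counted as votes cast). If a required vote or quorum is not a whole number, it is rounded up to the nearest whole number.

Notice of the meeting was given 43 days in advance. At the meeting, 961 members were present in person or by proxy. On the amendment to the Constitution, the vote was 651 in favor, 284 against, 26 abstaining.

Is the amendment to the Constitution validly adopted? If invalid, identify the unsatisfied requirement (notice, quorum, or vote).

Invalid — notice requirement not satisfied.

Notice: 43 days given; 45 required. Not satisfied.
Quorum: 15% of 3,660 = 549; 961 present. Satisfied.
Vote: requires two-thirds of the votes cast (961 − 26 abstaining = 935); 2/3 of 935 = 623.33, rounded up to 624, so 624 needed; 651 in favor. Satisfied.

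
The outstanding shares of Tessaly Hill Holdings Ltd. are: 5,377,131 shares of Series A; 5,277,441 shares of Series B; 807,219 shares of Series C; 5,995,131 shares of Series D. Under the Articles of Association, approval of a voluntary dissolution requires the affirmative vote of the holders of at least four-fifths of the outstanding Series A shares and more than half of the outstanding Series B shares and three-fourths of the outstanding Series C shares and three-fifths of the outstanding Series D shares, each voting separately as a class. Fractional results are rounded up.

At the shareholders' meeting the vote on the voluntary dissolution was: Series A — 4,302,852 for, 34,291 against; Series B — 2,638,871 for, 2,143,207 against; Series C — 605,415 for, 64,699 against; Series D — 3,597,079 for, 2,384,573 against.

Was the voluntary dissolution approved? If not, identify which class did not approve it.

Approved — every class gave the required vote.

Series A: 4/5 of 5377131 = 4301704.80, rounded up to 4301705; 4,301,705 required, 4,302,852 in favor — approved.
Series B: a majority of 5277441 is 2638721; 2,638,721 required, 2,638,871 in favor — approved.
Series C: 3/4 of 807219 = 605414.25, rounded up to 605415; 605,415 required, 605,415 in favor — approved.
Series D: 3/5 of 5995131 = 3597078.60, rounded up to 3597079; 3,597,079 required, 3,597,079 in favor — approved.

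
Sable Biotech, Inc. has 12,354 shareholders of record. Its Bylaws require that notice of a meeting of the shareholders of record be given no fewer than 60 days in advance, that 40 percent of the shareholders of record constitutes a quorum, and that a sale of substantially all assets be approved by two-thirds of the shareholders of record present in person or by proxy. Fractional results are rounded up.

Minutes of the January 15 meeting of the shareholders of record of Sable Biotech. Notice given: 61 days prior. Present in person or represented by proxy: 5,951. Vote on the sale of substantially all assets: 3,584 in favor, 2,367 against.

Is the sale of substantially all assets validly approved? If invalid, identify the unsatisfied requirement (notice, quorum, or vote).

Invalid — vote requirement not satisfied.

Notice: 61 days given; 60 required. Satisfied.
Quorum: 40% of 12,354 = 4,941.60, rounded up to 4,942; 5,951 present. Satisfied.
Vote: requires two-thirds of those present (5,951); 2/3 of 5951 = 3967.33, rounded up to 3968, so 3,968 needed; 3,584 in favor. Not satisfied.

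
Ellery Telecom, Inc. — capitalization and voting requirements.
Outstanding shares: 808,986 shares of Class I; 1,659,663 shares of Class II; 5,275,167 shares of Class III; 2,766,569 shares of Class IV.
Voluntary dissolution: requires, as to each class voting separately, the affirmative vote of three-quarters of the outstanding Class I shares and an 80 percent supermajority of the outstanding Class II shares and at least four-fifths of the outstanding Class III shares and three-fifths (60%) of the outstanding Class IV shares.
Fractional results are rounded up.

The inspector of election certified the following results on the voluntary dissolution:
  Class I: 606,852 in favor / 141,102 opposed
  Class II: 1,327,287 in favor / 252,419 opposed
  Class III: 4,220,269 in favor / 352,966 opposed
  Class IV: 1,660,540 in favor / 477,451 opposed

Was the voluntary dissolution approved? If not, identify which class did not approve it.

Not approved — the Class II shares did not give the required vote.

Class I: 3/4 of 808986 = 606739.50, rounded up to 606740; 606,740 required, 606,852 in favor — approved.
Class II: 4/5 of 1659663 = 1327730.40, rounded up to 1327731; 1,327,731 required, 1,327,287 in favor — not approved.
Class III: 4/5 of 5275167 = 4220133.60, rounded up to 4220134; 4,220,134 required, 4,220,269 in favor — approved.
Class IV: 3/5 of 2766569 = 1659941.40, rounded up to 1659942; 1,659,942 required, 1,660,540 in favor — approved.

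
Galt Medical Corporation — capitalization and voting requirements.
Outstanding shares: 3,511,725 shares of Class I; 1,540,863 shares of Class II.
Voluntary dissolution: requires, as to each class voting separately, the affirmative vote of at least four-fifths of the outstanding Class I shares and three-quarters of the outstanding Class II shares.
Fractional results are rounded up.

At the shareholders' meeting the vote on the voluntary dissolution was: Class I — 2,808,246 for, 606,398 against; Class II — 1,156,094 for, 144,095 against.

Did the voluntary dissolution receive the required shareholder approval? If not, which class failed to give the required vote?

Not approved — the Class I shares did not give the required vote.

Class I: 4/5 of 3511725 = 2809380; 2,809,380 required, 2,808,246 in favor — not approved.
Class II: 3/4 of 1540863 = 1155647.25, rounded up to 1155648; 1,155,648 required, 1,156,094 in favor — approved.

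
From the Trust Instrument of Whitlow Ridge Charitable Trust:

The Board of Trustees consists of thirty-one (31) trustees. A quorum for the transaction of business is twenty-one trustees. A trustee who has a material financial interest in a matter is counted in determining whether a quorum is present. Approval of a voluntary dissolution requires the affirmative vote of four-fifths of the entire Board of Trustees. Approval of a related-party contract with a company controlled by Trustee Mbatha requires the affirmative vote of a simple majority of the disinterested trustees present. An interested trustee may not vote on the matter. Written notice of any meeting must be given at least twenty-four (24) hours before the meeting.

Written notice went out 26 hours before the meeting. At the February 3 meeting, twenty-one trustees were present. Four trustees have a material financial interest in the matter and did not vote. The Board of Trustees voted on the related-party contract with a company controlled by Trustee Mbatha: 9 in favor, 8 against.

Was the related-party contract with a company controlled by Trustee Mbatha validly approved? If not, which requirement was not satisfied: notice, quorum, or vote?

Notice: 26 hours given; 24 required (26 ≥ 24). Satisfied.
Quorum: 21 present (interested trustees count toward quorum); quorum is 21. Satisfied.
Vote: the related-party contract with a company controlled by Trustee Mbatha requires a majority of the disinterested trustees present (21 − 4 = 17). A majority of 17 is 9, so 9 affirmative votes are needed; 9 voted in favor. Satisfied.

Valid — all requirements satisfied.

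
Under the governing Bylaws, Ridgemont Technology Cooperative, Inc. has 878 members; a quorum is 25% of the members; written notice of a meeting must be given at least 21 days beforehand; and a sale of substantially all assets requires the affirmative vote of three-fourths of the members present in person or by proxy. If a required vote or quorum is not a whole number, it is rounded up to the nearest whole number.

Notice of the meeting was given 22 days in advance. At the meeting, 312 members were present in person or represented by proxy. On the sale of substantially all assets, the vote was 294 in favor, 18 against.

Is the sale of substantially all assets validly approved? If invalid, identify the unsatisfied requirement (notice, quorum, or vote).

Notice: 22 days given; 21 required. Satisfied.
Quorum: 25% of 878 = 219.50, rounded up to 220; 312 present. Satisfied.
Vote: requires three-fourths of those present (312); 3/4 of 312 = 234, so 234 needed; 294 in favor. Satisfied.

Valid — all requirements satisfied.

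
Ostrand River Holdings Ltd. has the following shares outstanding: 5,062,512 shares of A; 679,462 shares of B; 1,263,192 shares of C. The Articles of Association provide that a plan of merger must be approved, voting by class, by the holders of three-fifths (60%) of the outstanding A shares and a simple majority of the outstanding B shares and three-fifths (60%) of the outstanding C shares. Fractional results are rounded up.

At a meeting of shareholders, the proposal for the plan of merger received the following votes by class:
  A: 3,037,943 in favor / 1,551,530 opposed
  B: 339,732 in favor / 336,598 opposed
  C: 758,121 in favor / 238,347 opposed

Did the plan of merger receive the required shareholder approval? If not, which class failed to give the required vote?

Approved — every class gave the required vote.

A: 3/5 of 5062512 = 3037507.20, rounded up to 3037508; 3,037,508 required, 3,037,943 in favor — approved.
B: a majority of 679462 is 339732; 339,732 required, 339,732 in favor — approved.
C: 3/5 of 1263192 = 757915.20, rounded up to 757916; 757,916 required, 758,121 in favor — approved.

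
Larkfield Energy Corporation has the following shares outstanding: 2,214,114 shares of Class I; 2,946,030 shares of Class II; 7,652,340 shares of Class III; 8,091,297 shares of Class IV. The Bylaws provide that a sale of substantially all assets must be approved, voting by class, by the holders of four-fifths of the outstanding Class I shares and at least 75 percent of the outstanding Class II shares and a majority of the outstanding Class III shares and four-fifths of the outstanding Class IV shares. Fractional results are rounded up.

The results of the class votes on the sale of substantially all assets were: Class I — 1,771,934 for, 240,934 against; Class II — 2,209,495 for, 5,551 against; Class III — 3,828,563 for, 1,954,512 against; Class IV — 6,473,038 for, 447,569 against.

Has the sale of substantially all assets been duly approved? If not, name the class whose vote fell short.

Class I: 4/5 of 2214114 = 1771291.20, rounded up to 1771292; 1,771,292 required, 1,771,934 in favor — approved.
Class II: 3/4 of 2946030 = 2209522.50, rounded up to 2209523; 2,209,523 required, 2,209,495 in favor — not approved.
Class III: a majority of 7652340 is 3826171; 3,826,171 required, 3,828,563 in favor — approved.
Class IV: 4/5 of 8091297 = 6473037.60, rounded up to 6473038; 6,473,038 required, 6,473,038 in favor — approved.

Not approved — the Class II shares did not give the required vote.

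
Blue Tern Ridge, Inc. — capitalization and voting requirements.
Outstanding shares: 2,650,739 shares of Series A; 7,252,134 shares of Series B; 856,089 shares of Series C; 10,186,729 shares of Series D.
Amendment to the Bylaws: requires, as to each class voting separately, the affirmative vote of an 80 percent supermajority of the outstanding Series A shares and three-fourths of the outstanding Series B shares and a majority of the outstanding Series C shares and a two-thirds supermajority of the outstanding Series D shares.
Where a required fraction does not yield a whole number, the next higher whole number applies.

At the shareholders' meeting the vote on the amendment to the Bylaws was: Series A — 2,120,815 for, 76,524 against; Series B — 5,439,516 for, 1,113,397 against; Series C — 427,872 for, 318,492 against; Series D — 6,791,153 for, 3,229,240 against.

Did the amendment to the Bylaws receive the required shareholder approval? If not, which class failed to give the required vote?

Series A: 4/5 of 2650739 = 2120591.20, rounded up to 2120592; 2,120,592 required, 2,120,815 in favor — approved.
Series B: 3/4 of 7252134 = 5439100.50, rounded up to 5439101; 5,439,101 required, 5,439,516 in favor — approved.
Series C: a majority of 856089 is 428045; 428,045 required, 427,872 in favor — not approved.
Series D: 2/3 of 10186729 = 6791152.67, rounded up to 6791153; 6,791,153 required, 6,791,153 in favor — approved.

Not approved — the Series C shares did not give the required vote.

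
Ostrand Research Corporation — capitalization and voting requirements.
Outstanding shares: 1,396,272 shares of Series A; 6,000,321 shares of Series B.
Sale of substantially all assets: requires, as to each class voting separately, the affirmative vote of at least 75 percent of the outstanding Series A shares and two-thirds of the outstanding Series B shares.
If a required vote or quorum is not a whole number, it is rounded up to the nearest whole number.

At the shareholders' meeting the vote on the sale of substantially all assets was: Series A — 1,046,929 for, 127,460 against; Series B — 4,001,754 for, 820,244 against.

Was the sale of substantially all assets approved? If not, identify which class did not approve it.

Not approved — the Series A shares did not give the required vote.

Series A: 3/4 of 1396272 = 1047204; 1,047,204 required, 1,046,929 in favor — not approved.
Series B: 2/3 of 6000321 = 4000214; 4,000,214 required, 4,001,754 in favor — approved.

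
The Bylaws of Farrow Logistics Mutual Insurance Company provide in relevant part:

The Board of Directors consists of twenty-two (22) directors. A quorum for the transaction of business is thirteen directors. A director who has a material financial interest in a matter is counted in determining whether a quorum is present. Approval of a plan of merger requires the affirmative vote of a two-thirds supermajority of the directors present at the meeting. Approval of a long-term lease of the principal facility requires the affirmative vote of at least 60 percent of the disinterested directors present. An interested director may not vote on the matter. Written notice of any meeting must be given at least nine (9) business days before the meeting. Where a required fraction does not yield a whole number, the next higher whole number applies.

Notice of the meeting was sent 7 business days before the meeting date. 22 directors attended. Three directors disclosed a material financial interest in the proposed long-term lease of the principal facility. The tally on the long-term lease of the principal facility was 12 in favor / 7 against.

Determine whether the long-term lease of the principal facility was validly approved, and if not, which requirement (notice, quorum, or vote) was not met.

Invalid — notice requirement not satisfied.

Notice: 7 business days given; 9 required (7 < 9). Not satisfied.
Quorum: 22 present (interested directors count toward quorum); quorum is 13. Satisfied.
Vote: the long-term lease of the principal facility requires three-fifths of the disinterested directors present (22 − 3 = 19). 3/5 of 19 = 11.40, rounded up to 12, so 12 affirmative votes are needed; 12 voted in favor. Satisfied.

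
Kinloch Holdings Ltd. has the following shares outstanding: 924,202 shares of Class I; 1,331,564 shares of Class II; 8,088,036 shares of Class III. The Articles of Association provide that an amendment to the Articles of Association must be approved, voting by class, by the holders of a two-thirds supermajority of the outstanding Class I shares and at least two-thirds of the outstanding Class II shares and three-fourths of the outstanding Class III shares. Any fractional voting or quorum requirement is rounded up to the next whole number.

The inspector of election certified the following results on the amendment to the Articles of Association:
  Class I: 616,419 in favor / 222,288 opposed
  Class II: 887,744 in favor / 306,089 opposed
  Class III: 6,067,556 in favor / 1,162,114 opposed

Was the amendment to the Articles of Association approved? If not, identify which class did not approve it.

Class I: 2/3 of 924202 = 616134.67, rounded up to 616135; 616,135 required, 616,419 in favor — approved.
Class II: 2/3 of 1331564 = 887709.33, rounded up to 887710; 887,710 required, 887,744 in favor — approved.
Class III: 3/4 of 8088036 = 6066027; 6,066,027 required, 6,067,556 in favor — approved.

Approved — every class gave the required vote.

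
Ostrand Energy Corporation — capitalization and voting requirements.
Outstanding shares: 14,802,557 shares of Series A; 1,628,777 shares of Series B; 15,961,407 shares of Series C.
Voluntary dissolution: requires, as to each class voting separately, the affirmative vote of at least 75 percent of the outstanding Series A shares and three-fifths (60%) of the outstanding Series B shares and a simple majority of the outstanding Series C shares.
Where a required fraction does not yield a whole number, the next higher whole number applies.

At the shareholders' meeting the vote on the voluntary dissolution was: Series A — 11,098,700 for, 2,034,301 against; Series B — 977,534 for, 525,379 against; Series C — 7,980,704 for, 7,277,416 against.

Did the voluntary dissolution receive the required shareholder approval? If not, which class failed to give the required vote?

Series A: 3/4 of 14802557 = 11101917.75, rounded up to 11101918; 11,101,918 required, 11,098,700 in favor — not approved.
Series B: 3/5 of 1628777 = 977266.20, rounded up to 977267; 977,267 required, 977,534 in favor — approved.
Series C: a majority of 15961407 is 7980704; 7,980,704 required, 7,980,704 in favor — approved.

Not approved — the Series A shares did not give the required vote.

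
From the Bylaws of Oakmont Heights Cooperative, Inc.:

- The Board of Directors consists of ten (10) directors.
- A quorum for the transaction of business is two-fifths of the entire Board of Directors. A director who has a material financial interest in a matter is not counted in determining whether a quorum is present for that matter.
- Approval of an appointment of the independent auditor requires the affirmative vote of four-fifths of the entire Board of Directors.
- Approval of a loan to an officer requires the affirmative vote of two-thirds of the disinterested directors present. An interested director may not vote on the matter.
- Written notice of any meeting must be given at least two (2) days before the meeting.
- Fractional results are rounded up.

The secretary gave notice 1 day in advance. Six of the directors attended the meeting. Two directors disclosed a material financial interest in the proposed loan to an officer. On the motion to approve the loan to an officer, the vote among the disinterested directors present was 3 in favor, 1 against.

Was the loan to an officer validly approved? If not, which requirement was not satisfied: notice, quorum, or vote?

Notice: 1 day given; 2 required (1 < 2). Not satisfied.
Quorum: 6 present, but the 2 interested directors do not count, leaving 4. Quorum is 4. Satisfied.
Vote: the loan to an officer requires two-thirds of the disinterested directors present (6 − 2 = 4). 2/3 of 4 = 2.67, rounded up to 3, so 3 affirmative votes are needed; 3 voted in favor. Satisfied.

Invalid — notice requirement not satisfied.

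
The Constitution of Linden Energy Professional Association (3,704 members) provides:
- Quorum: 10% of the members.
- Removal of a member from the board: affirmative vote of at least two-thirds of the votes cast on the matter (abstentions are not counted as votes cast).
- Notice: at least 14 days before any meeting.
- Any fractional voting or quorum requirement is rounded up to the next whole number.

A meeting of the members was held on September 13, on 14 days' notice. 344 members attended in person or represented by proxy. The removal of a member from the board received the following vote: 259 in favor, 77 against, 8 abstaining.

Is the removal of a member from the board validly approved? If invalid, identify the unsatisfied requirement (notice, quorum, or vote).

Invalid — quorum requirement not satisfied.

Notice: 14 days given; 14 required. Satisfied.
Quorum: 10% of 3,704 = 370.40, rounded up to 371; 344 present. Not satisfied.
Vote: requires two-thirds of the votes cast (344 − 8 abstaining = 336); 2/3 of 336 = 224, so 224 needed; 259 in favor. Satisfied.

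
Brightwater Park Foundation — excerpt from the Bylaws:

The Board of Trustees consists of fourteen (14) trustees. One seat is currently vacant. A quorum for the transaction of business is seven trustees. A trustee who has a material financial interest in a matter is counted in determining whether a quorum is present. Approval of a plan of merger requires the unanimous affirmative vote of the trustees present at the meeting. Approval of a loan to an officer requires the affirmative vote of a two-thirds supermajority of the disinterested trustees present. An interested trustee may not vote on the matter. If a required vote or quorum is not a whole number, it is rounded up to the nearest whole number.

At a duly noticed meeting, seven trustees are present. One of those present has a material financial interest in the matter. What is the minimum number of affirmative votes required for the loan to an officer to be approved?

The loan to an officer requires two-thirds of the disinterested trustees present (7 − 1 = 6).
2/3 of 6 = 4.

4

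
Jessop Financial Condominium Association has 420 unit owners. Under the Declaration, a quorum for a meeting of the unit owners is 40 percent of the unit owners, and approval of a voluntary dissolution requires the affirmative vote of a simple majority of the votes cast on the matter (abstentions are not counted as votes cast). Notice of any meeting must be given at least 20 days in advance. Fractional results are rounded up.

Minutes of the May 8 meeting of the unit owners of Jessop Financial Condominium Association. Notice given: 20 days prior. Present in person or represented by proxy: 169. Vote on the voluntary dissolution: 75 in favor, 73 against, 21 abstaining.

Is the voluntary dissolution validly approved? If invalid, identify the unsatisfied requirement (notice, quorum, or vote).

Valid — all requirements satisfied.

Notice: 20 days given; 20 required. Satisfied.
Quorum: 40% of 420 = 168; 169 present. Satisfied.
Vote: requires a majority of the votes cast (169 − 21 abstaining = 148); a majority of 148 is 75, so 75 needed; 75 in favor. Satisfied.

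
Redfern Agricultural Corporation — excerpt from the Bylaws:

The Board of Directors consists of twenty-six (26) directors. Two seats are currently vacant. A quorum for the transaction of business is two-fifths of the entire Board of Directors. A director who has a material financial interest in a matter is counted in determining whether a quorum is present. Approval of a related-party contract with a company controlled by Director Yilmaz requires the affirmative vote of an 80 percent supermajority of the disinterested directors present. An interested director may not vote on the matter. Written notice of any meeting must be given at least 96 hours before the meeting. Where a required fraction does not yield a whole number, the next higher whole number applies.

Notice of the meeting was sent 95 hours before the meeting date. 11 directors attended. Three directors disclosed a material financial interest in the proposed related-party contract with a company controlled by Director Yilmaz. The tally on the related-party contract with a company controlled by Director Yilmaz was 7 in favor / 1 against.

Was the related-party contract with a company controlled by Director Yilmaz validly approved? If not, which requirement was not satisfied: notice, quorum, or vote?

Notice: 95 hours given; 96 required (95 < 96). Not satisfied.
Quorum: 11 present (interested directors count toward quorum); quorum is 11. Satisfied.
Vote: the related-party contract with a company controlled by Director Yilmaz requires four-fifths of the disinterested directors present (11 − 3 = 8). 4/5 of 8 = 6.40, rounded up to 7, so 7 affirmative votes are needed; 7 voted in favor. Satisfied.

Invalid — notice requirement not satisfied.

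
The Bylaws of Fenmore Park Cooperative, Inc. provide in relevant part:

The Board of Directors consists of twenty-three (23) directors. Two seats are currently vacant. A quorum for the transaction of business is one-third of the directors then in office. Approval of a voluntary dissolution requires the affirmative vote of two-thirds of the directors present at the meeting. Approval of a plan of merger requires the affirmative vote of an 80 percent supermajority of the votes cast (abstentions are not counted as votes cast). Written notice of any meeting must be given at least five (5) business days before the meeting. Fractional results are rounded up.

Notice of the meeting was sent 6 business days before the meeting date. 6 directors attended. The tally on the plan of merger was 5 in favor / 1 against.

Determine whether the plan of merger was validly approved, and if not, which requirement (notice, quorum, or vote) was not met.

Invalid — quorum requirement not satisfied.

Notice: 6 business days given; 5 required (6 ≥ 5). Satisfied.
Quorum: 6 present; quorum is 7. Not satisfied.
Vote: the plan of merger requires four-fifths of the votes cast (6). 4/5 of 6 = 4.80, rounded up to 5, so 5 affirmative votes are needed; 5 voted in favor. Satisfied. (Moot — without a quorum no business can be validly transacted.)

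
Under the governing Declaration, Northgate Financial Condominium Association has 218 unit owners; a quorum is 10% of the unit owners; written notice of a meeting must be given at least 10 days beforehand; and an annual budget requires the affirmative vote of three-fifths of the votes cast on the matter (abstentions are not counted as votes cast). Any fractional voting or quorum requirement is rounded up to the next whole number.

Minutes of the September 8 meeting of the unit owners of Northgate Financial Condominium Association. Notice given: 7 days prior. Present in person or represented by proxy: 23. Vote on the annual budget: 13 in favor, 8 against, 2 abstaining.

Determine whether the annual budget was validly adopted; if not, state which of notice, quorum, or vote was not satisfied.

Invalid — notice requirement not satisfied.

Notice: 7 days given; 10 required. Not satisfied.
Quorum: 10% of 218 = 21.80, rounded up to 22; 23 present. Satisfied.
Vote: requires three-fifths of the votes cast (23 − 2 abstaining = 21); 3/5 of 21 = 12.60, rounded up to 13, so 13 needed; 13 in favor. Satisfied.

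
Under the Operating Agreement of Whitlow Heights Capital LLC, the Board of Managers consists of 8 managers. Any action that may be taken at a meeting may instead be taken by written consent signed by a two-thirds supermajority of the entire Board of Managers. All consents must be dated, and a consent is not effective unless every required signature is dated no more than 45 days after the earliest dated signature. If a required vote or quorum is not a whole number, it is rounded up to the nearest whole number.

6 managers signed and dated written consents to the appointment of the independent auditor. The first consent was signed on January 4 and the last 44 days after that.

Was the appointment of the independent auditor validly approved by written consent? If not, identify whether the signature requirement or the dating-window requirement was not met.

Signatures required: a two-thirds supermajority of 8 — 2/3 of 8 = 5.33, rounded up to 6, so 6 needed; 6 signed. Sufficient.
Dating window: the latest signature is 44 days after the earliest; the limit is 45 days. Within the window.

Effective — both the signature and dating-window requirements are satisfied.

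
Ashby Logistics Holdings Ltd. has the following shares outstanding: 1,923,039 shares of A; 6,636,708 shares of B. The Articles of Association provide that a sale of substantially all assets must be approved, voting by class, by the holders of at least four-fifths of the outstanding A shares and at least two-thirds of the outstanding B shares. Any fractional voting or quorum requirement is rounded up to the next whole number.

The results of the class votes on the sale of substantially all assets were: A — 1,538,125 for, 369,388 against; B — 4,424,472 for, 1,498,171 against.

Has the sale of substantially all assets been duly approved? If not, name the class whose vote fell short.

A: 4/5 of 1923039 = 1538431.20, rounded up to 1538432; 1,538,432 required, 1,538,125 in favor — not approved.
B: 2/3 of 6636708 = 4424472; 4,424,472 required, 4,424,472 in favor — approved.

Not approved — the A shares did not give the required vote.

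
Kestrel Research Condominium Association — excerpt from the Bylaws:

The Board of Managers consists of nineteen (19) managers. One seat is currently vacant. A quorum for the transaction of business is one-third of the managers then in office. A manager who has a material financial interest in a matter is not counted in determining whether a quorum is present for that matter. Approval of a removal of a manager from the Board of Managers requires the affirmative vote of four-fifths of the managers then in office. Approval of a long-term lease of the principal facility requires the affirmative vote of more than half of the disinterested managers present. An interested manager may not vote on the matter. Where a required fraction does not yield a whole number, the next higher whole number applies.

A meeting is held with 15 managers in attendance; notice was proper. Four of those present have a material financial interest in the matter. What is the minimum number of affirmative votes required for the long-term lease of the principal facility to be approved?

6

The long-term lease of the principal facility requires a majority of the disinterested managers present (15 − 4 = 11).
A majority of 11 is 6.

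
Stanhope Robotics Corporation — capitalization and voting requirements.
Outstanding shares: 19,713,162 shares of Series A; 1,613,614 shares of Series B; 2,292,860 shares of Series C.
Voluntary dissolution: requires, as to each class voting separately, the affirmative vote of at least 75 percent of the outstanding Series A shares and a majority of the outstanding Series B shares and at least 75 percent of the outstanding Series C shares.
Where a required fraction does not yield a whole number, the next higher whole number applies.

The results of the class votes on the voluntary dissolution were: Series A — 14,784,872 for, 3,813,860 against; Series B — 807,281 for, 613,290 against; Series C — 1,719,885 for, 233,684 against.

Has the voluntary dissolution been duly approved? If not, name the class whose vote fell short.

Series A: 3/4 of 19713162 = 14784871.50, rounded up to 14784872; 14,784,872 required, 14,784,872 in favor — approved.
Series B: a majority of 1613614 is 806808; 806,808 required, 807,281 in favor — approved.
Series C: 3/4 of 2292860 = 1719645; 1,719,645 required, 1,719,885 in favor — approved.

Approved — every class gave the required vote.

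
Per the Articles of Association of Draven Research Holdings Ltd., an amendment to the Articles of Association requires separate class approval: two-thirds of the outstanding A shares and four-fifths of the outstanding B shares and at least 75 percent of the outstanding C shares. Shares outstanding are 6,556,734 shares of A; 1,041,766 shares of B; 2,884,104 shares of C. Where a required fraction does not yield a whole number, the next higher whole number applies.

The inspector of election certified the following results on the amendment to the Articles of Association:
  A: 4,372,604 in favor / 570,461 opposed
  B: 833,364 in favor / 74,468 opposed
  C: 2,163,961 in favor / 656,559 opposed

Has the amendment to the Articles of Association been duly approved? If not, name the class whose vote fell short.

A: 2/3 of 6556734 = 4371156; 4,371,156 required, 4,372,604 in favor — approved.
B: 4/5 of 1041766 = 833412.80, rounded up to 833413; 833,413 required, 833,364 in favor — not approved.
C: 3/4 of 2884104 = 2163078; 2,163,078 required, 2,163,961 in favor — approved.

Not approved — the B shares did not give the required vote.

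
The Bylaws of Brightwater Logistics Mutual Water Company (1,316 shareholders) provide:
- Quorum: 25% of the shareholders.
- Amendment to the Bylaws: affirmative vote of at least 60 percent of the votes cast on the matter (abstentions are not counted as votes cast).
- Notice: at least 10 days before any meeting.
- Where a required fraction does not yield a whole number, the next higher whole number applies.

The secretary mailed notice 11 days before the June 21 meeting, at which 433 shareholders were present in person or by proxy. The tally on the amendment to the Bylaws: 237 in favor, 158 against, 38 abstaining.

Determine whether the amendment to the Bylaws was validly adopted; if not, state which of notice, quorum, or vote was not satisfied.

Valid — all requirements satisfied.

Notice: 11 days given; 10 required. Satisfied.
Quorum: 25% of 1,316 = 329; 433 present. Satisfied.
Vote: requires three-fifths of the votes cast (433 − 38 abstaining = 395); 3/5 of 395 = 237, so 237 needed; 237 in favor. Satisfied.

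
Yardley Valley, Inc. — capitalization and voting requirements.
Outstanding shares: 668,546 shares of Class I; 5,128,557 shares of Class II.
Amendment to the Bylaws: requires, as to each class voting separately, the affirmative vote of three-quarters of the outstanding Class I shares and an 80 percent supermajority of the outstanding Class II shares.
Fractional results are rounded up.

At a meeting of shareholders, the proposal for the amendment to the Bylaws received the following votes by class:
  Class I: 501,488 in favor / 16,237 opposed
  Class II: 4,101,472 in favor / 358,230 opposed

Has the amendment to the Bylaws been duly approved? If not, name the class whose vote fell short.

Not approved — the Class II shares did not give the required vote.

Class I: 3/4 of 668546 = 501409.50, rounded up to 501410; 501,410 required, 501,488 in favor — approved.
Class II: 4/5 of 5128557 = 4102845.60, rounded up to 4102846; 4,102,846 required, 4,101,472 in favor — not approved.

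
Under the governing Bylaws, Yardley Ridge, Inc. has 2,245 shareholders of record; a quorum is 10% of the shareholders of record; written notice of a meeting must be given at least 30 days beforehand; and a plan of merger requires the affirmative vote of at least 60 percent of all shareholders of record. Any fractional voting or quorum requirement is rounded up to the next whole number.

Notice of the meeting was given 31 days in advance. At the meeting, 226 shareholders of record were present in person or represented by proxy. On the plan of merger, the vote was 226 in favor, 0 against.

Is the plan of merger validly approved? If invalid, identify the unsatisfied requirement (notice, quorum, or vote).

Notice: 31 days given; 30 required. Satisfied.
Quorum: 10% of 2,245 = 224.50, rounded up to 225; 226 present. Satisfied.
Vote: requires three-fifths of all shareholders of record (2,245); 3/5 of 2245 = 1347, so 1,347 needed; 226 in favor. Not satisfied.

Invalid — vote requirement not satisfied.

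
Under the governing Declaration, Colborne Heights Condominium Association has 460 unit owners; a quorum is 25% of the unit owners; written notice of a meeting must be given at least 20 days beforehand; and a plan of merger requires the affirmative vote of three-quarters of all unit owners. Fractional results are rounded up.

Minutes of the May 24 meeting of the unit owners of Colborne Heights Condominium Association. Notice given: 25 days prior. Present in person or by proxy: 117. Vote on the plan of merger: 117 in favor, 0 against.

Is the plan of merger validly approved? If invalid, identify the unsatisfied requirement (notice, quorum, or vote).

Invalid — vote requirement not satisfied.

Notice: 25 days given; 20 required. Satisfied.
Quorum: 25% of 460 = 115; 117 present. Satisfied.
Vote: requires three-fourths of all unit owners (460); 3/4 of 460 = 345, so 345 needed; 117 in favor. Not satisfied.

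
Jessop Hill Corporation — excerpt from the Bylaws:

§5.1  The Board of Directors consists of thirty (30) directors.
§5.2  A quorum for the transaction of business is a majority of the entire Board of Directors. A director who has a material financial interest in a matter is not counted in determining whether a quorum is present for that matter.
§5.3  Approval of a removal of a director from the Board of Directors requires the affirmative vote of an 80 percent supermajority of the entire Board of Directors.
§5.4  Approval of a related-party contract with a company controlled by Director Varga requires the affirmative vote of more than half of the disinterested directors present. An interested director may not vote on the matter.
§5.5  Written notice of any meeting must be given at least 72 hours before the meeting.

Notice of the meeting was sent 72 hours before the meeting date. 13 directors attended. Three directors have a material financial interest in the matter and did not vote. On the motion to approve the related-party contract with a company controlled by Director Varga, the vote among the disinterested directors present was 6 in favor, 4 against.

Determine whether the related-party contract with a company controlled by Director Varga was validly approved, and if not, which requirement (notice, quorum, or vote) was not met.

Invalid — quorum requirement not satisfied.

Notice: 72 hours given; 72 required (72 ≥ 72). Satisfied.
Quorum: 13 present, but the 3 interested directors do not count, leaving 10. Quorum is 16. Not satisfied.
Vote: the related-party contract with a company controlled by Director Varga requires a majority of the disinterested directors present (13 − 3 = 10). A majority of 10 is 6, so 6 affirmative votes are needed; 6 voted in favor. Satisfied. (Moot — without a quorum no business can be validly transacted.)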